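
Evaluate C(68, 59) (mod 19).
17

Using Lucas' theorem:
Write n=68 and k=59 in base 19:
n in base 19: [3, 11]
k in base 19: [3, 2]
C(68,59) mod 19 = ∏ C(n_i, k_i) mod 19
Digit binomials (mod 19): C(3,3) = 1; C(11,2) = 55 ≡ 17
Product: 1 × 17 = 17 ≡ 17 (mod 19)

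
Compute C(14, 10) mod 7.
0

Using Lucas' theorem:
Write n=14 and k=10 in base 7:
n in base 7: [2, 0]
k in base 7: [1, 3]
C(14,10) mod 7 = ∏ C(n_i, k_i) mod 7
Digit binomials (mod 7): C(2,1) = 2; C(0,3) = 0 (k_i > n_i)
Product: 2 × 0 = 0 ≡ 0 (mod 7)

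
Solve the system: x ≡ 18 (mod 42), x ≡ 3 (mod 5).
18

Using Chinese Remainder Theorem:
M = 42 × 5 = 210
M1 = 5, M2 = 42
y1 = 5^(-1) mod 42 = 17
y2 = 42^(-1) mod 5 = 3
x = (18×5×17 + 3×42×3) mod 210 = 18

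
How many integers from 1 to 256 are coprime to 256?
128

256 = 2^8
φ(n) = n × ∏(1 - 1/p) for each prime p dividing n
φ(256) = 256 × (1 - 1/2) = 128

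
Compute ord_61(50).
4

61 is prime, so ord(50) divides φ(61) = 60.
Divisors of 60: 1, 2, 3, 4, 5, 6, 10, 12, 15, 20, 30, 60.
Repeated squaring: 50^1 ≡ 50, 50^2 ≡ 60, 50^4 ≡ 1, 50^8 ≡ 1, 50^16 ≡ 1, 50^32 ≡ 1 (mod 61).
Test 50^d mod 61 for each divisor d in increasing order:
50^1 ≡ 50
50^2 ≡ 60
50^3 = 50^2·50^1 ≡ 11
50^4 ≡ 1  ← first divisor giving 1
The order is 4.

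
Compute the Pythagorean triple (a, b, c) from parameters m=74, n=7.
(5427, 1036, 5525)

Euclid's formula: a = m² - n², b = 2mn, c = m² + n²
m = 74, n = 7
a = 74² - 7² = 5476 - 49 = 5427
b = 2 × 74 × 7 = 1036
c = 74² + 7² = 5476 + 49 = 5525
Verification: 5427² + 1036² = 29452329 + 1073296 = 30525625 = 5525² ✓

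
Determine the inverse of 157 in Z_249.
46

gcd(157, 249) = 1, so the inverse exists.
Extended Euclidean algorithm on (249, 157):
249 = 1 × 157 + 92  ⟹  92 = (1)·249 + (-1)·157
157 = 1 × 92 + 65  ⟹  65 = (-1)·249 + (2)·157
92 = 1 × 65 + 27  ⟹  27 = (2)·249 + (-3)·157
65 = 2 × 27 + 11  ⟹  11 = (-5)·249 + (8)·157
27 = 2 × 11 + 5  ⟹  5 = (12)·249 + (-19)·157
11 = 2 × 5 + 1  ⟹  1 = (-29)·249 + (46)·157
So (46)·157 ≡ 1 (mod 249), i.e. 157^(-1) ≡ 46 (mod 249).
Check: 157 × 46 = 7222 ≡ 1 (mod 249)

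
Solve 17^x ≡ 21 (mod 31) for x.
17

Baby-step giant-step with step n = ⌈√31⌉ = 6.
Baby steps 17^j mod 31 (j:value) for j=0..5: 0:1, 1:17, 2:10, 3:15, 4:7, 5:26.
Giant-step multiplier: 17^(-6) ≡ 17^(30-6) = 17^24 ≡ 4 (mod 31).
Giant steps γ_i = 21·4^i mod 31: γ_0=21, γ_1=22, γ_2=26 (in table at j=5).
x = i·n + j = 2·6 + 5 = 17.
Check: 17^17 ≡ 21 (mod 31).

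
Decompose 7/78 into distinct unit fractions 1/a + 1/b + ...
1/12 + 1/156

Greedy algorithm:
7/78: ceiling(78/7) = 12, use 1/12
1/156: ceiling(156/1) = 156, use 1/156
Result: 7/78 = 1/12 + 1/156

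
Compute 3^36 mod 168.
57

Repeated squaring. Binary of 36 = 100100.
3^1 ≡ 3 (mod 168); 3^2 ≡ 9 (mod 168); 3^4 ≡ 81 (mod 168); 3^8 ≡ 9 (mod 168); 3^16 ≡ 81 (mod 168); 3^32 ≡ 9 (mod 168)
3^36 = 3^4 × 3^32 ≡ 57 (mod 168)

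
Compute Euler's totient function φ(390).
96

390 = 2 × 3 × 5 × 13
φ(n) = n × ∏(1 - 1/p) for each prime p dividing n
φ(390) = 390 × (1 - 1/2) × (1 - 1/3) × (1 - 1/5) × (1 - 1/13) = 96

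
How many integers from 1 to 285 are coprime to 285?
144

285 = 3 × 5 × 19
φ(n) = n × ∏(1 - 1/p) for each prime p dividing n
φ(285) = 285 × (1 - 1/3) × (1 - 1/5) × (1 - 1/19) = 144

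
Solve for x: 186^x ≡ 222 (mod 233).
175

Baby-step giant-step with step n = ⌈√233⌉ = 16.
Baby steps 186^j mod 233 (j:value) for j=0..15: 0:1, 1:186, 2:112, 3:95, 4:195, 5:155, 6:171, 7:118, 8:46, 9:168, 10:26, 11:176, 12:116, 13:140, 14:177, 15:69.
Giant-step multiplier: 186^(-16) ≡ 186^(232-16) = 186^216 ≡ 184 (mod 233).
Giant steps γ_i = 222·184^i mod 233: γ_0=222, γ_1=73, γ_2=151, γ_3=57, γ_4=3, γ_5=86, γ_6=213, γ_7=48, γ_8=211, γ_9=146, γ_10=69 (in table at j=15).
x = i·n + j = 10·16 + 15 = 175.
Check: 186^175 ≡ 222 (mod 233).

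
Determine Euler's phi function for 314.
156

314 = 2 × 157
φ(n) = n × ∏(1 - 1/p) for each prime p dividing n
φ(314) = 314 × (1 - 1/2) × (1 - 1/157) = 156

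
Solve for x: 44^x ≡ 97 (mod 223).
157

Baby-step giant-step with step n = ⌈√223⌉ = 15.
Baby steps 44^j mod 223 (j:value) for j=0..14: 0:1, 1:44, 2:152, 3:221, 4:135, 5:142, 6:4, 7:176, 8:162, 9:215, 10:94, 11:122, 12:16, 13:35, 14:202.
Giant-step multiplier: 44^(-15) ≡ 44^(222-15) = 44^207 ≡ 216 (mod 223).
Giant steps γ_i = 97·216^i mod 223: γ_0=97, γ_1=213, γ_2=70, γ_3=179, γ_4=85, γ_5=74, γ_6=151, γ_7=58, γ_8=40, γ_9=166, γ_10=176 (in table at j=7).
x = i·n + j = 10·15 + 7 = 157.
Check: 44^157 ≡ 97 (mod 223).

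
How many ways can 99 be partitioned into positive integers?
169229875

p(n) counts ways to write n as a sum of positive integers (order ignored).
Euler's pentagonal recurrence: p(k) = p(k-1) + p(k-2) - p(k-5) - p(k-7) + p(k-12) + p(k-15) - ... (offsets j(3j∓1)/2, signs ++--, p(0)=1, p(<0)=0).
DP table for k = 0..98: p(0)=1, p(1)=1, p(2)=2, p(3)=3, p(4)=5, p(5)=7, p(6)=11, p(7)=15, p(8)=22, p(9)=30, p(10)=42, p(11)=56, p(12)=77, p(13)=101, p(14)=135, p(15)=176, p(16)=231, p(17)=297, p(18)=385, p(19)=490, p(20)=627, p(21)=792, p(22)=1002, p(23)=1255, p(24)=1575, p(25)=1958, p(26)=2436, p(27)=3010, p(28)=3718, p(29)=4565, p(30)=5604, p(31)=6842, p(32)=8349, p(33)=10143, p(34)=12310, p(35)=14883, p(36)=17977, p(37)=21637, p(38)=26015, p(39)=31185, p(40)=37338, p(41)=44583, p(42)=53174, p(43)=63261, p(44)=75175, p(45)=89134, p(46)=105558, p(47)=124754, p(48)=147273, p(49)=173525, p(50)=204226, p(51)=239943, p(52)=281589, p(53)=329931, p(54)=386155, p(55)=451276, p(56)=526823, p(57)=614154, p(58)=715220, p(59)=831820, p(60)=966467, p(61)=1121505, p(62)=1300156, p(63)=1505499, p(64)=1741630, p(65)=2012558, p(66)=2323520, p(67)=2679689, p(68)=3087735, p(69)=3554345, p(70)=4087968, p(71)=4697205, p(72)=5392783, p(73)=6185689, p(74)=7089500, p(75)=8118264, p(76)=9289091, p(77)=10619863, p(78)=12132164, p(79)=13848650, p(80)=15796476, p(81)=18004327, p(82)=20506255, p(83)=23338469, p(84)=26543660, p(85)=30167357, p(86)=34262962, p(87)=38887673, p(88)=44108109, p(89)=49995925, p(90)=56634173, p(91)=64112359, p(92)=72533807, p(93)=82010177, p(94)=92669720, p(95)=104651419, p(96)=118114304, p(97)=133230930, p(98)=150198136.
Final step: p(99) = p(98) + p(97) - p(94) - p(92) + p(87) + p(84) - p(77) - p(73) + p(64) + p(59) - p(48) - p(42) + p(29) + p(22) - p(7)
= 150198136 + 133230930 - 92669720 - 72533807 + 38887673 + 26543660 - 10619863 - 6185689 + 1741630 + 831820 - 147273 - 53174 + 4565 + 1002 - 15
= 169229875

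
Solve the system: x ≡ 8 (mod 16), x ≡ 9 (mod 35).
184

Using Chinese Remainder Theorem:
M = 16 × 35 = 560
M1 = 35, M2 = 16
y1 = 35^(-1) mod 16 = 11
y2 = 16^(-1) mod 35 = 11
x = (8×35×11 + 9×16×11) mod 560 = 184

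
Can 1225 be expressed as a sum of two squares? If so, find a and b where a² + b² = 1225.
0² + 35² (a=0, b=35)

Factorization: 1225 = 5^2 × 7^2
By Fermat: n is sum of two squares iff every prime p ≡ 3 (mod 4) appears to even power.
All primes ≡ 3 (mod 4) appear to even power.
Search a = 0, 1, 2, … for 1225 - a² a perfect square: first hit at a = 0: 1225 - 0 = 1225 = 35².
1225 = 0² + 35² = 0 + 1225 ✓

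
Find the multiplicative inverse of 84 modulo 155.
24

gcd(84, 155) = 1, so the inverse exists.
Extended Euclidean algorithm on (155, 84):
155 = 1 × 84 + 71  ⟹  71 = (1)·155 + (-1)·84
84 = 1 × 71 + 13  ⟹  13 = (-1)·155 + (2)·84
71 = 5 × 13 + 6  ⟹  6 = (6)·155 + (-11)·84
13 = 2 × 6 + 1  ⟹  1 = (-13)·155 + (24)·84
So (24)·84 ≡ 1 (mod 155), i.e. 84^(-1) ≡ 24 (mod 155).
Check: 84 × 24 = 2016 ≡ 1 (mod 155)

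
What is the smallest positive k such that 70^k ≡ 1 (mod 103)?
102

103 is prime, so ord(70) divides φ(103) = 102.
Divisors of 102: 1, 2, 3, 6, 17, 34, 51, 102.
Repeated squaring: 70^1 ≡ 70, 70^2 ≡ 59, 70^4 ≡ 82, 70^8 ≡ 29, 70^16 ≡ 17, 70^32 ≡ 83, 70^64 ≡ 91 (mod 103).
Test 70^d mod 103 for each divisor d in increasing order:
70^1 ≡ 70
70^2 ≡ 59
70^3 = 70^2·70^1 ≡ 10
70^6 = 70^4·70^2 ≡ 100
70^17 = 70^16·70^1 ≡ 57
70^34 = 70^32·70^2 ≡ 56
70^51 = 70^32·70^16·70^2·70^1 ≡ 102
70^102 = 70^64·70^32·70^4·70^2 ≡ 1  ← first divisor giving 1
The order is 102.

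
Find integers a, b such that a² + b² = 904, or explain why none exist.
2² + 30² (a=2, b=30)

Factorization: 904 = 2^3 × 113
By Fermat: n is sum of two squares iff every prime p ≡ 3 (mod 4) appears to even power.
All primes ≡ 3 (mod 4) appear to even power.
Search a = 0, 1, 2, … for 904 - a² a perfect square: first hit at a = 2: 904 - 4 = 900 = 30².
904 = 2² + 30² = 4 + 900 ✓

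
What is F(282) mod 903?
391

Matrix identity: Q^n = [[F_(n+1), F_n], [F_n, F_(n-1)]] with Q = [[1,1],[1,0]].
n = 282 = 100011010₂. Square-and-multiply, entries mod 903:
Q^1 = [[1,1],[1,0]]
Q^2 = (Q^1)² = [[2,1],[1,1]]
Q^4 = (Q^2)² = [[5,3],[3,2]]
Q^8 = (Q^4)² = [[34,21],[21,13]]
Q^17 = (Q^8)²·Q = [[778,694],[694,84]]
Q^35 = (Q^17)²·Q = [[150,611],[611,442]]
Q^70 = (Q^35)² = [[307,512],[512,698]]
Q^141 = (Q^70)²·Q = [[461,611],[611,753]]
Q^282 = (Q^141)² = [[698,391],[391,307]]
F_282 mod 903 = Q^282[0][1] = 391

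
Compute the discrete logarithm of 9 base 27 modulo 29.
10

Baby-step giant-step with step n = ⌈√29⌉ = 6.
Baby steps 27^j mod 29 (j:value) for j=0..5: 0:1, 1:27, 2:4, 3:21, 4:16, 5:26.
Giant-step multiplier: 27^(-6) ≡ 27^(28-6) = 27^22 ≡ 5 (mod 29).
Giant steps γ_i = 9·5^i mod 29: γ_0=9, γ_1=16 (in table at j=4).
x = i·n + j = 1·6 + 4 = 10.
Check: 27^10 ≡ 9 (mod 29).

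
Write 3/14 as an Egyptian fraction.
1/5 + 1/70

Greedy algorithm:
3/14: ceiling(14/3) = 5, use 1/5
1/70: ceiling(70/1) = 70, use 1/70
Result: 3/14 = 1/5 + 1/70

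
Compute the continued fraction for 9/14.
[0; 1, 1, 1, 4]

Euclidean algorithm steps:
9 = 0 × 14 + 9
14 = 1 × 9 + 5
9 = 1 × 5 + 4
5 = 1 × 4 + 1
4 = 4 × 1 + 0
Continued fraction: [0; 1, 1, 1, 4]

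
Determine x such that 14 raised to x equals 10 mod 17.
11

Baby-step giant-step with step n = ⌈√17⌉ = 5.
Baby steps 14^j mod 17 (j:value) for j=0..4: 0:1, 1:14, 2:9, 3:7, 4:13.
Giant-step multiplier: 14^(-5) ≡ 14^(16-5) = 14^11 ≡ 10 (mod 17).
Giant steps γ_i = 10·10^i mod 17: γ_0=10, γ_1=15, γ_2=14 (in table at j=1).
x = i·n + j = 2·5 + 1 = 11.
Check: 14^11 ≡ 10 (mod 17).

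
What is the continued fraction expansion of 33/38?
[0; 1, 6, 1, 1, 2]

Euclidean algorithm steps:
33 = 0 × 38 + 33
38 = 1 × 33 + 5
33 = 6 × 5 + 3
5 = 1 × 3 + 2
3 = 1 × 2 + 1
2 = 2 × 1 + 0
Continued fraction: [0; 1, 6, 1, 1, 2]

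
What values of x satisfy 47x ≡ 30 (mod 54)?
x ≡ 42 (mod 54)

gcd(47, 54) = 1, which divides 30, so solutions exist.
Find 47^(-1) mod 54 by the extended Euclidean algorithm:
54 = 1 × 47 + 7  ⟹  7 = (1)·54 + (-1)·47
47 = 6 × 7 + 5  ⟹  5 = (-6)·54 + (7)·47
7 = 1 × 5 + 2  ⟹  2 = (7)·54 + (-8)·47
5 = 2 × 2 + 1  ⟹  1 = (-20)·54 + (23)·47
So (23)·47 ≡ 1 (mod 54), i.e. 47^(-1) ≡ 23 (mod 54).
x ≡ 23 × 30 = 690 ≡ 42 (mod 54).
Check: 47 × 42 = 1974 ≡ 30 (mod 54).
Unique solution: x ≡ 42 (mod 54)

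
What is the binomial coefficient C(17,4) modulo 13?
1

Using Lucas' theorem:
Write n=17 and k=4 in base 13:
n in base 13: [1, 4]
k in base 13: [0, 4]
C(17,4) mod 13 = ∏ C(n_i, k_i) mod 13
Digit binomials (mod 13): C(1,0) = 1; C(4,4) = 1
Product: 1 × 1 = 1 ≡ 1 (mod 13)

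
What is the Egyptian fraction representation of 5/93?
1/19 + 1/884 + 1/1562028

Greedy algorithm:
5/93: ceiling(93/5) = 19, use 1/19
2/1767: ceiling(1767/2) = 884, use 1/884
1/1562028: ceiling(1562028/1) = 1562028, use 1/1562028
Result: 5/93 = 1/19 + 1/884 + 1/1562028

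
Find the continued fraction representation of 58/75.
[0; 1, 3, 2, 2, 3]

Euclidean algorithm steps:
58 = 0 × 75 + 58
75 = 1 × 58 + 17
58 = 3 × 17 + 7
17 = 2 × 7 + 3
7 = 2 × 3 + 1
3 = 3 × 1 + 0
Continued fraction: [0; 1, 3, 2, 2, 3]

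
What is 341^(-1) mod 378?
143

gcd(341, 378) = 1, so the inverse exists.
Extended Euclidean algorithm on (378, 341):
378 = 1 × 341 + 37  ⟹  37 = (1)·378 + (-1)·341
341 = 9 × 37 + 8  ⟹  8 = (-9)·378 + (10)·341
37 = 4 × 8 + 5  ⟹  5 = (37)·378 + (-41)·341
8 = 1 × 5 + 3  ⟹  3 = (-46)·378 + (51)·341
5 = 1 × 3 + 2  ⟹  2 = (83)·378 + (-92)·341
3 = 1 × 2 + 1  ⟹  1 = (-129)·378 + (143)·341
So (143)·341 ≡ 1 (mod 378), i.e. 341^(-1) ≡ 143 (mod 378).
Check: 341 × 143 = 48763 ≡ 1 (mod 378)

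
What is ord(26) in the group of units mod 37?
3

37 is prime, so ord(26) divides φ(37) = 36.
Divisors of 36: 1, 2, 3, 4, 6, 9, 12, 18, 36.
Repeated squaring: 26^1 ≡ 26, 26^2 ≡ 10, 26^4 ≡ 26, 26^8 ≡ 10, 26^16 ≡ 26, 26^32 ≡ 10 (mod 37).
Test 26^d mod 37 for each divisor d in increasing order:
26^1 ≡ 26
26^2 ≡ 10
26^3 = 26^2·26^1 ≡ 1  ← first divisor giving 1
The order is 3.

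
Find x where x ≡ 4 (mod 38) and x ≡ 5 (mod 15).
80

Using Chinese Remainder Theorem:
M = 38 × 15 = 570
M1 = 15, M2 = 38
y1 = 15^(-1) mod 38 = 33
y2 = 38^(-1) mod 15 = 2
x = (4×15×33 + 5×38×2) mod 570 = 80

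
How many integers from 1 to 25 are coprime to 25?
20

25 = 5^2
φ(n) = n × ∏(1 - 1/p) for each prime p dividing n
φ(25) = 25 × (1 - 1/5) = 20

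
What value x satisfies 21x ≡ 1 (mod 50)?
31

gcd(21, 50) = 1, so the inverse exists.
Extended Euclidean algorithm on (50, 21):
50 = 2 × 21 + 8  ⟹  8 = (1)·50 + (-2)·21
21 = 2 × 8 + 5  ⟹  5 = (-2)·50 + (5)·21
8 = 1 × 5 + 3  ⟹  3 = (3)·50 + (-7)·21
5 = 1 × 3 + 2  ⟹  2 = (-5)·50 + (12)·21
3 = 1 × 2 + 1  ⟹  1 = (8)·50 + (-19)·21
So (-19)·21 ≡ 1 (mod 50), i.e. 21^(-1) ≡ -19 ≡ 31 (mod 50).
Check: 21 × 31 = 651 ≡ 1 (mod 50)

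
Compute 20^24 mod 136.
16

Repeated squaring. Binary of 24 = 11000.
20^1 ≡ 20 (mod 136); 20^2 ≡ 128 (mod 136); 20^4 ≡ 64 (mod 136); 20^8 ≡ 16 (mod 136); 20^16 ≡ 120 (mod 136)
20^24 = 20^8 × 20^16 ≡ 16 (mod 136)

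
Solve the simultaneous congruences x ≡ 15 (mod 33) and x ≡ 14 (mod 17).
48

Using Chinese Remainder Theorem:
M = 33 × 17 = 561
M1 = 17, M2 = 33
y1 = 17^(-1) mod 33 = 2
y2 = 33^(-1) mod 17 = 16
x = (15×17×2 + 14×33×16) mod 561 = 48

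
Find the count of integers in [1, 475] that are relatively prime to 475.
360

475 = 5^2 × 19
φ(n) = n × ∏(1 - 1/p) for each prime p dividing n
φ(475) = 475 × (1 - 1/5) × (1 - 1/19) = 360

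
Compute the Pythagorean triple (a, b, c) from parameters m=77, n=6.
(5893, 924, 5965)

Euclid's formula: a = m² - n², b = 2mn, c = m² + n²
m = 77, n = 6
a = 77² - 6² = 5929 - 36 = 5893
b = 2 × 77 × 6 = 924
c = 77² + 6² = 5929 + 36 = 5965
Verification: 5893² + 924² = 34727449 + 853776 = 35581225 = 5965² ✓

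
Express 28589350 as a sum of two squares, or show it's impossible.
Not possible

Factorization: 28589350 = 2 × 5^2 × 83^3
By Fermat: n is sum of two squares iff every prime p ≡ 3 (mod 4) appears to even power.
Prime(s) ≡ 3 (mod 4) with odd exponent: [(83, 3)]
Therefore 28589350 cannot be expressed as a² + b².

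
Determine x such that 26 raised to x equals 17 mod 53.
42

Baby-step giant-step with step n = ⌈√53⌉ = 8.
Baby steps 26^j mod 53 (j:value) for j=0..7: 0:1, 1:26, 2:40, 3:33, 4:10, 5:48, 6:29, 7:12.
Giant-step multiplier: 26^(-8) ≡ 26^(52-8) = 26^44 ≡ 44 (mod 53).
Giant steps γ_i = 17·44^i mod 53: γ_0=17, γ_1=6, γ_2=52, γ_3=9, γ_4=25, γ_5=40 (in table at j=2).
x = i·n + j = 5·8 + 2 = 42.
Check: 26^42 ≡ 17 (mod 53).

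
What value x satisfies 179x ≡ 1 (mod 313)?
7

gcd(179, 313) = 1, so the inverse exists.
Extended Euclidean algorithm on (313, 179):
313 = 1 × 179 + 134  ⟹  134 = (1)·313 + (-1)·179
179 = 1 × 134 + 45  ⟹  45 = (-1)·313 + (2)·179
134 = 2 × 45 + 44  ⟹  44 = (3)·313 + (-5)·179
45 = 1 × 44 + 1  ⟹  1 = (-4)·313 + (7)·179
So (7)·179 ≡ 1 (mod 313), i.e. 179^(-1) ≡ 7 (mod 313).
Check: 179 × 7 = 1253 ≡ 1 (mod 313)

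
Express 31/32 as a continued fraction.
[0; 1, 31]

Euclidean algorithm steps:
31 = 0 × 32 + 31
32 = 1 × 31 + 1
31 = 31 × 1 + 0
Continued fraction: [0; 1, 31]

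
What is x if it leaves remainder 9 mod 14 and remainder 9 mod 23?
9

Using Chinese Remainder Theorem:
M = 14 × 23 = 322
M1 = 23, M2 = 14
y1 = 23^(-1) mod 14 = 11
y2 = 14^(-1) mod 23 = 5
x = (9×23×11 + 9×14×5) mod 322 = 9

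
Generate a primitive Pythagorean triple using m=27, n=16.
(473, 864, 985)

Euclid's formula: a = m² - n², b = 2mn, c = m² + n²
m = 27, n = 16
a = 27² - 16² = 729 - 256 = 473
b = 2 × 27 × 16 = 864
c = 27² + 16² = 729 + 256 = 985
Verification: 473² + 864² = 223729 + 746496 = 970225 = 985² ✓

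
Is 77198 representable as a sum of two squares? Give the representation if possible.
Not possible

Factorization: 77198 = 2 × 11^3 × 29
By Fermat: n is sum of two squares iff every prime p ≡ 3 (mod 4) appears to even power.
Prime(s) ≡ 3 (mod 4) with odd exponent: [(11, 3)]
Therefore 77198 cannot be expressed as a² + b².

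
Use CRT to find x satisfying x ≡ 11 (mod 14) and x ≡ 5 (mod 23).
235

Using Chinese Remainder Theorem:
M = 14 × 23 = 322
M1 = 23, M2 = 14
y1 = 23^(-1) mod 14 = 11
y2 = 14^(-1) mod 23 = 5
x = (11×23×11 + 5×14×5) mod 322 = 235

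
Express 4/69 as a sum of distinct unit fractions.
1/18 + 1/414

Greedy algorithm:
4/69: ceiling(69/4) = 18, use 1/18
1/414: ceiling(414/1) = 414, use 1/414
Result: 4/69 = 1/18 + 1/414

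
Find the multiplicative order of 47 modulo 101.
50

101 is prime, so ord(47) divides φ(101) = 100.
Divisors of 100: 1, 2, 4, 5, 10, 20, 25, 50, 100.
Repeated squaring: 47^1 ≡ 47, 47^2 ≡ 88, 47^4 ≡ 68, 47^8 ≡ 79, 47^16 ≡ 80, 47^32 ≡ 37, 47^64 ≡ 56 (mod 101).
Test 47^d mod 101 for each divisor d in increasing order:
47^1 ≡ 47
47^2 ≡ 88
47^4 ≡ 68
47^5 = 47^4·47^1 ≡ 65
47^10 = 47^8·47^2 ≡ 84
47^20 = 47^16·47^4 ≡ 87
47^25 = 47^16·47^8·47^1 ≡ 100
47^50 = 47^32·47^16·47^2 ≡ 1  ← first divisor giving 1
The order is 50.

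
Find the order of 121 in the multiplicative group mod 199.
11

199 is prime, so ord(121) divides φ(199) = 198.
Divisors of 198: 1, 2, 3, 6, 9, 11, 18, 22, 33, 66, 99, 198.
Repeated squaring: 121^1 ≡ 121, 121^2 ≡ 114, 121^4 ≡ 61, 121^8 ≡ 139, 121^16 ≡ 18, 121^32 ≡ 125, 121^64 ≡ 103, 121^128 ≡ 62 (mod 199).
Test 121^d mod 199 for each divisor d in increasing order:
121^1 ≡ 121
121^2 ≡ 114
121^3 = 121^2·121^1 ≡ 63
121^6 = 121^4·121^2 ≡ 188
121^9 = 121^8·121^1 ≡ 103
121^11 = 121^8·121^2·121^1 ≡ 1  ← first divisor giving 1
The order is 11.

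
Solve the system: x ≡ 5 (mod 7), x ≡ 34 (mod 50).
334

Using Chinese Remainder Theorem:
M = 7 × 50 = 350
M1 = 50, M2 = 7
y1 = 50^(-1) mod 7 = 1
y2 = 7^(-1) mod 50 = 43
x = (5×50×1 + 34×7×43) mod 350 = 334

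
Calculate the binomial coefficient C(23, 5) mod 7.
0

Using Lucas' theorem:
Write n=23 and k=5 in base 7:
n in base 7: [3, 2]
k in base 7: [0, 5]
C(23,5) mod 7 = ∏ C(n_i, k_i) mod 7
Digit binomials (mod 7): C(3,0) = 1; C(2,5) = 0 (k_i > n_i)
Product: 1 × 0 = 0 ≡ 0 (mod 7)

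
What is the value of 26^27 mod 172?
8

Repeated squaring. Binary of 27 = 11011.
26^1 ≡ 26 (mod 172); 26^2 ≡ 160 (mod 172); 26^4 ≡ 144 (mod 172); 26^8 ≡ 96 (mod 172); 26^16 ≡ 100 (mod 172)
26^27 = 26^1 × 26^2 × 26^8 × 26^16 ≡ 8 (mod 172)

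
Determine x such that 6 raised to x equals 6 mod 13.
1

Baby-step giant-step with step n = ⌈√13⌉ = 4.
Baby steps 6^j mod 13 (j:value) for j=0..3: 0:1, 1:6, 2:10, 3:8.
h = 6 is already in the table at j=1, so x = 1.
Check: 6^1 ≡ 6 (mod 13).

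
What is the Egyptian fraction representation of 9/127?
1/15 + 1/239 + 1/65043 + 1/4935625448 + 1/48720797120954775960

Greedy algorithm:
9/127: ceiling(127/9) = 15, use 1/15
8/1905: ceiling(1905/8) = 239, use 1/239
7/455295: ceiling(455295/7) = 65043, use 1/65043
2/9871250895: ceiling(9871250895/2) = 4935625448, use 1/4935625448
1/48720797120954775960: ceiling(48720797120954775960/1) = 48720797120954775960, use 1/48720797120954775960
Result: 9/127 = 1/15 + 1/239 + 1/65043 + 1/4935625448 + 1/48720797120954775960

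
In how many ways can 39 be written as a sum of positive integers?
31185

p(n) counts ways to write n as a sum of positive integers (order ignored).
Euler's pentagonal recurrence: p(k) = p(k-1) + p(k-2) - p(k-5) - p(k-7) + p(k-12) + p(k-15) - ... (offsets j(3j∓1)/2, signs ++--, p(0)=1, p(<0)=0).
DP table for k = 0..38: p(0)=1, p(1)=1, p(2)=2, p(3)=3, p(4)=5, p(5)=7, p(6)=11, p(7)=15, p(8)=22, p(9)=30, p(10)=42, p(11)=56, p(12)=77, p(13)=101, p(14)=135, p(15)=176, p(16)=231, p(17)=297, p(18)=385, p(19)=490, p(20)=627, p(21)=792, p(22)=1002, p(23)=1255, p(24)=1575, p(25)=1958, p(26)=2436, p(27)=3010, p(28)=3718, p(29)=4565, p(30)=5604, p(31)=6842, p(32)=8349, p(33)=10143, p(34)=12310, p(35)=14883, p(36)=17977, p(37)=21637, p(38)=26015.
Final step: p(39) = p(38) + p(37) - p(34) - p(32) + p(27) + p(24) - p(17) - p(13) + p(4)
= 26015 + 21637 - 12310 - 8349 + 3010 + 1575 - 297 - 101 + 5
= 31185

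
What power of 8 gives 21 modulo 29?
15

Baby-step giant-step with step n = ⌈√29⌉ = 6.
Baby steps 8^j mod 29 (j:value) for j=0..5: 0:1, 1:8, 2:6, 3:19, 4:7, 5:27.
Giant-step multiplier: 8^(-6) ≡ 8^(28-6) = 8^22 ≡ 9 (mod 29).
Giant steps γ_i = 21·9^i mod 29: γ_0=21, γ_1=15, γ_2=19 (in table at j=3).
x = i·n + j = 2·6 + 3 = 15.
Check: 8^15 ≡ 21 (mod 29).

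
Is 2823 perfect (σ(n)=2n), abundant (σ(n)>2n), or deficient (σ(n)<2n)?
deficient

Proper divisors of 2823: sum = 1 + 3 + 941 = 945
Since 945 < 2823, 2823 is deficient.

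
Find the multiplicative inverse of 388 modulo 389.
388

gcd(388, 389) = 1, so the inverse exists.
Extended Euclidean algorithm on (389, 388):
389 = 1 × 388 + 1  ⟹  1 = (1)·389 + (-1)·388
So (-1)·388 ≡ 1 (mod 389), i.e. 388^(-1) ≡ -1 ≡ 388 (mod 389).
Check: 388 × 388 = 150544 ≡ 1 (mod 389)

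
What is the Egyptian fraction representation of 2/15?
1/8 + 1/120

Greedy algorithm:
2/15: ceiling(15/2) = 8, use 1/8
1/120: ceiling(120/1) = 120, use 1/120
Result: 2/15 = 1/8 + 1/120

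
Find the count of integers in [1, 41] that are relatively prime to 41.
40

41 = 41
φ(n) = n × ∏(1 - 1/p) for each prime p dividing n
φ(41) = 41 × (1 - 1/41) = 40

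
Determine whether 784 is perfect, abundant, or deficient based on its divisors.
abundant

Proper divisors of 784: sum = 1 + 2 + 4 + 7 + 8 + 14 + 16 + 28 + 49 + 56 + 98 + 112 + 196 + 392 = 983
Since 983 > 784, 784 is abundant.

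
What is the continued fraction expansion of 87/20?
[4; 2, 1, 6]

Euclidean algorithm steps:
87 = 4 × 20 + 7
20 = 2 × 7 + 6
7 = 1 × 6 + 1
6 = 6 × 1 + 0
Continued fraction: [4; 2, 1, 6]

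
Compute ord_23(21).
22

23 is prime, so ord(21) divides φ(23) = 22.
Divisors of 22: 1, 2, 11, 22.
Repeated squaring: 21^1 ≡ 21, 21^2 ≡ 4, 21^4 ≡ 16, 21^8 ≡ 3, 21^16 ≡ 9 (mod 23).
Test 21^d mod 23 for each divisor d in increasing order:
21^1 ≡ 21
21^2 ≡ 4
21^11 = 21^8·21^2·21^1 ≡ 22
21^22 = 21^16·21^4·21^2 ≡ 1  ← first divisor giving 1
The order is 22.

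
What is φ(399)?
216

399 = 3 × 7 × 19
φ(n) = n × ∏(1 - 1/p) for each prime p dividing n
φ(399) = 399 × (1 - 1/3) × (1 - 1/7) × (1 - 1/19) = 216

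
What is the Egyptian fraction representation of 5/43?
1/9 + 1/194 + 1/75078

Greedy algorithm:
5/43: ceiling(43/5) = 9, use 1/9
2/387: ceiling(387/2) = 194, use 1/194
1/75078: ceiling(75078/1) = 75078, use 1/75078
Result: 5/43 = 1/9 + 1/194 + 1/75078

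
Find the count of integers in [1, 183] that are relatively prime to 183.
120

183 = 3 × 61
φ(n) = n × ∏(1 - 1/p) for each prime p dividing n
φ(183) = 183 × (1 - 1/3) × (1 - 1/61) = 120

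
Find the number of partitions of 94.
92669720

p(n) counts ways to write n as a sum of positive integers (order ignored).
Euler's pentagonal recurrence: p(k) = p(k-1) + p(k-2) - p(k-5) - p(k-7) + p(k-12) + p(k-15) - ... (offsets j(3j∓1)/2, signs ++--, p(0)=1, p(<0)=0).
DP table for k = 0..93: p(0)=1, p(1)=1, p(2)=2, p(3)=3, p(4)=5, p(5)=7, p(6)=11, p(7)=15, p(8)=22, p(9)=30, p(10)=42, p(11)=56, p(12)=77, p(13)=101, p(14)=135, p(15)=176, p(16)=231, p(17)=297, p(18)=385, p(19)=490, p(20)=627, p(21)=792, p(22)=1002, p(23)=1255, p(24)=1575, p(25)=1958, p(26)=2436, p(27)=3010, p(28)=3718, p(29)=4565, p(30)=5604, p(31)=6842, p(32)=8349, p(33)=10143, p(34)=12310, p(35)=14883, p(36)=17977, p(37)=21637, p(38)=26015, p(39)=31185, p(40)=37338, p(41)=44583, p(42)=53174, p(43)=63261, p(44)=75175, p(45)=89134, p(46)=105558, p(47)=124754, p(48)=147273, p(49)=173525, p(50)=204226, p(51)=239943, p(52)=281589, p(53)=329931, p(54)=386155, p(55)=451276, p(56)=526823, p(57)=614154, p(58)=715220, p(59)=831820, p(60)=966467, p(61)=1121505, p(62)=1300156, p(63)=1505499, p(64)=1741630, p(65)=2012558, p(66)=2323520, p(67)=2679689, p(68)=3087735, p(69)=3554345, p(70)=4087968, p(71)=4697205, p(72)=5392783, p(73)=6185689, p(74)=7089500, p(75)=8118264, p(76)=9289091, p(77)=10619863, p(78)=12132164, p(79)=13848650, p(80)=15796476, p(81)=18004327, p(82)=20506255, p(83)=23338469, p(84)=26543660, p(85)=30167357, p(86)=34262962, p(87)=38887673, p(88)=44108109, p(89)=49995925, p(90)=56634173, p(91)=64112359, p(92)=72533807, p(93)=82010177.
Final step: p(94) = p(93) + p(92) - p(89) - p(87) + p(82) + p(79) - p(72) - p(68) + p(59) + p(54) - p(43) - p(37) + p(24) + p(17) - p(2)
= 82010177 + 72533807 - 49995925 - 38887673 + 20506255 + 13848650 - 5392783 - 3087735 + 831820 + 386155 - 63261 - 21637 + 1575 + 297 - 2
= 92669720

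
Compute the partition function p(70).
4087968

p(n) counts ways to write n as a sum of positive integers (order ignored).
Euler's pentagonal recurrence: p(k) = p(k-1) + p(k-2) - p(k-5) - p(k-7) + p(k-12) + p(k-15) - ... (offsets j(3j∓1)/2, signs ++--, p(0)=1, p(<0)=0).
DP table for k = 0..69: p(0)=1, p(1)=1, p(2)=2, p(3)=3, p(4)=5, p(5)=7, p(6)=11, p(7)=15, p(8)=22, p(9)=30, p(10)=42, p(11)=56, p(12)=77, p(13)=101, p(14)=135, p(15)=176, p(16)=231, p(17)=297, p(18)=385, p(19)=490, p(20)=627, p(21)=792, p(22)=1002, p(23)=1255, p(24)=1575, p(25)=1958, p(26)=2436, p(27)=3010, p(28)=3718, p(29)=4565, p(30)=5604, p(31)=6842, p(32)=8349, p(33)=10143, p(34)=12310, p(35)=14883, p(36)=17977, p(37)=21637, p(38)=26015, p(39)=31185, p(40)=37338, p(41)=44583, p(42)=53174, p(43)=63261, p(44)=75175, p(45)=89134, p(46)=105558, p(47)=124754, p(48)=147273, p(49)=173525, p(50)=204226, p(51)=239943, p(52)=281589, p(53)=329931, p(54)=386155, p(55)=451276, p(56)=526823, p(57)=614154, p(58)=715220, p(59)=831820, p(60)=966467, p(61)=1121505, p(62)=1300156, p(63)=1505499, p(64)=1741630, p(65)=2012558, p(66)=2323520, p(67)=2679689, p(68)=3087735, p(69)=3554345.
Final step: p(70) = p(69) + p(68) - p(65) - p(63) + p(58) + p(55) - p(48) - p(44) + p(35) + p(30) - p(19) - p(13) + p(0)
= 3554345 + 3087735 - 2012558 - 1505499 + 715220 + 451276 - 147273 - 75175 + 14883 + 5604 - 490 - 101 + 1
= 4087968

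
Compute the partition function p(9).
30

p(n) counts ways to write n as a sum of positive integers (order ignored).
Examples: 9; 8 + 1; 7 + 2; 7 + 1 + 1; 6 + 3; ... (30 total)
p(9) = 30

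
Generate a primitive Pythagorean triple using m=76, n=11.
(5655, 1672, 5897)

Euclid's formula: a = m² - n², b = 2mn, c = m² + n²
m = 76, n = 11
a = 76² - 11² = 5776 - 121 = 5655
b = 2 × 76 × 11 = 1672
c = 76² + 11² = 5776 + 121 = 5897
Verification: 5655² + 1672² = 31979025 + 2795584 = 34774609 = 5897² ✓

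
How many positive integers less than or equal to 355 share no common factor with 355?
280

355 = 5 × 71
φ(n) = n × ∏(1 - 1/p) for each prime p dividing n
φ(355) = 355 × (1 - 1/5) × (1 - 1/71) = 280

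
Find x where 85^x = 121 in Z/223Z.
80

Baby-step giant-step with step n = ⌈√223⌉ = 15.
Baby steps 85^j mod 223 (j:value) for j=0..14: 0:1, 1:85, 2:89, 3:206, 4:116, 5:48, 6:66, 7:35, 8:76, 9:216, 10:74, 11:46, 12:119, 13:80, 14:110.
Giant-step multiplier: 85^(-15) ≡ 85^(222-15) = 85^207 ≡ 209 (mod 223).
Giant steps γ_i = 121·209^i mod 223: γ_0=121, γ_1=90, γ_2=78, γ_3=23, γ_4=124, γ_5=48 (in table at j=5).
x = i·n + j = 5·15 + 5 = 80.
Check: 85^80 ≡ 121 (mod 223).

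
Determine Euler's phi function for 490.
168

490 = 2 × 5 × 7^2
φ(n) = n × ∏(1 - 1/p) for each prime p dividing n
φ(490) = 490 × (1 - 1/2) × (1 - 1/5) × (1 - 1/7) = 168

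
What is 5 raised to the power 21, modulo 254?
253

Repeated squaring. Binary of 21 = 10101.
5^1 ≡ 5 (mod 254); 5^2 ≡ 25 (mod 254); 5^4 ≡ 117 (mod 254); 5^8 ≡ 227 (mod 254); 5^16 ≡ 221 (mod 254)
5^21 = 5^1 × 5^4 × 5^16 ≡ 253 (mod 254)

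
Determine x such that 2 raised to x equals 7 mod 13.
11

Baby-step giant-step with step n = ⌈√13⌉ = 4.
Baby steps 2^j mod 13 (j:value) for j=0..3: 0:1, 1:2, 2:4, 3:8.
Giant-step multiplier: 2^(-4) ≡ 2^(12-4) = 2^8 ≡ 9 (mod 13).
Giant steps γ_i = 7·9^i mod 13: γ_0=7, γ_1=11, γ_2=8 (in table at j=3).
x = i·n + j = 2·4 + 3 = 11.
Check: 2^11 ≡ 7 (mod 13).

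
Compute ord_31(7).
15

31 is prime, so ord(7) divides φ(31) = 30.
Divisors of 30: 1, 2, 3, 5, 6, 10, 15, 30.
Repeated squaring: 7^1 ≡ 7, 7^2 ≡ 18, 7^4 ≡ 14, 7^8 ≡ 10, 7^16 ≡ 7 (mod 31).
Test 7^d mod 31 for each divisor d in increasing order:
7^1 ≡ 7
7^2 ≡ 18
7^3 = 7^2·7^1 ≡ 2
7^5 = 7^4·7^1 ≡ 5
7^6 = 7^4·7^2 ≡ 4
7^10 = 7^8·7^2 ≡ 25
7^15 = 7^8·7^4·7^2·7^1 ≡ 1  ← first divisor giving 1
The order is 15.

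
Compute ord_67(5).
22

67 is prime, so ord(5) divides φ(67) = 66.
Divisors of 66: 1, 2, 3, 6, 11, 22, 33, 66.
Repeated squaring: 5^1 ≡ 5, 5^2 ≡ 25, 5^4 ≡ 22, 5^8 ≡ 15, 5^16 ≡ 24, 5^32 ≡ 40, 5^64 ≡ 59 (mod 67).
Test 5^d mod 67 for each divisor d in increasing order:
5^1 ≡ 5
5^2 ≡ 25
5^3 = 5^2·5^1 ≡ 58
5^6 = 5^4·5^2 ≡ 14
5^11 = 5^8·5^2·5^1 ≡ 66
5^22 = 5^16·5^4·5^2 ≡ 1  ← first divisor giving 1
The order is 22.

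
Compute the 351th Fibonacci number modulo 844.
610

Matrix identity: Q^n = [[F_(n+1), F_n], [F_n, F_(n-1)]] with Q = [[1,1],[1,0]].
n = 351 = 101011111₂. Square-and-multiply, entries mod 844:
Q^1 = [[1,1],[1,0]]
Q^2 = (Q^1)² = [[2,1],[1,1]]
Q^5 = (Q^2)²·Q = [[8,5],[5,3]]
Q^10 = (Q^5)² = [[89,55],[55,34]]
Q^21 = (Q^10)²·Q = [[831,818],[818,13]]
Q^43 = (Q^21)²·Q = [[1,1],[1,0]]
Q^87 = (Q^43)²·Q = [[3,2],[2,1]]
Q^175 = (Q^87)²·Q = [[21,13],[13,8]]
Q^351 = (Q^175)²·Q = [[143,610],[610,377]]
F_351 mod 844 = Q^351[0][1] = 610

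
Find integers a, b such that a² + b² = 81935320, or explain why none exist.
Not possible

Factorization: 81935320 = 2^3 × 5 × 127^3
By Fermat: n is sum of two squares iff every prime p ≡ 3 (mod 4) appears to even power.
Prime(s) ≡ 3 (mod 4) with odd exponent: [(127, 3)]
Therefore 81935320 cannot be expressed as a² + b².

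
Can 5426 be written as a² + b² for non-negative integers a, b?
49² + 55² (a=49, b=55)

Factorization: 5426 = 2 × 2713
By Fermat: n is sum of two squares iff every prime p ≡ 3 (mod 4) appears to even power.
All primes ≡ 3 (mod 4) appear to even power.
Search a = 0, 1, 2, … for 5426 - a² a perfect square: first hit at a = 49: 5426 - 2401 = 3025 = 55².
5426 = 49² + 55² = 2401 + 3025 ✓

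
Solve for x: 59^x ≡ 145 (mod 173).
89

Baby-step giant-step with step n = ⌈√173⌉ = 14.
Baby steps 59^j mod 173 (j:value) for j=0..13: 0:1, 1:59, 2:21, 3:28, 4:95, 5:69, 6:92, 7:65, 8:29, 9:154, 10:90, 11:120, 12:160, 13:98.
Giant-step multiplier: 59^(-14) ≡ 59^(172-14) = 59^158 ≡ 64 (mod 173).
Giant steps γ_i = 145·64^i mod 173: γ_0=145, γ_1=111, γ_2=11, γ_3=12, γ_4=76, γ_5=20, γ_6=69 (in table at j=5).
x = i·n + j = 6·14 + 5 = 89.
Check: 59^89 ≡ 145 (mod 173).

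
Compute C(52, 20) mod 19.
9

Using Lucas' theorem:
Write n=52 and k=20 in base 19:
n in base 19: [2, 14]
k in base 19: [1, 1]
C(52,20) mod 19 = ∏ C(n_i, k_i) mod 19
Digit binomials (mod 19): C(2,1) = 2; C(14,1) = 14
Product: 2 × 14 = 28 ≡ 9 (mod 19)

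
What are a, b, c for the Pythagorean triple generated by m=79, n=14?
(6045, 2212, 6437)

Euclid's formula: a = m² - n², b = 2mn, c = m² + n²
m = 79, n = 14
a = 79² - 14² = 6241 - 196 = 6045
b = 2 × 79 × 14 = 2212
c = 79² + 14² = 6241 + 196 = 6437
Verification: 6045² + 2212² = 36542025 + 4892944 = 41434969 = 6437² ✓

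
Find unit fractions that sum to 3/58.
1/20 + 1/580

Greedy algorithm:
3/58: ceiling(58/3) = 20, use 1/20
1/580: ceiling(580/1) = 580, use 1/580
Result: 3/58 = 1/20 + 1/580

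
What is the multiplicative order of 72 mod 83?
82

83 is prime, so ord(72) divides φ(83) = 82.
Divisors of 82: 1, 2, 41, 82.
Repeated squaring: 72^1 ≡ 72, 72^2 ≡ 38, 72^4 ≡ 33, 72^8 ≡ 10, 72^16 ≡ 17, 72^32 ≡ 40, 72^64 ≡ 23 (mod 83).
Test 72^d mod 83 for each divisor d in increasing order:
72^1 ≡ 72
72^2 ≡ 38
72^41 = 72^32·72^8·72^1 ≡ 82
72^82 = 72^64·72^16·72^2 ≡ 1  ← first divisor giving 1
The order is 82.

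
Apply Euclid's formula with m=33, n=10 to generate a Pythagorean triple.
(989, 660, 1189)

Euclid's formula: a = m² - n², b = 2mn, c = m² + n²
m = 33, n = 10
a = 33² - 10² = 1089 - 100 = 989
b = 2 × 33 × 10 = 660
c = 33² + 10² = 1089 + 100 = 1189
Verification: 989² + 660² = 978121 + 435600 = 1413721 = 1189² ✓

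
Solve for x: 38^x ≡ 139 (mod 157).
35

Baby-step giant-step with step n = ⌈√157⌉ = 13.
Baby steps 38^j mod 157 (j:value) for j=0..12: 0:1, 1:38, 2:31, 3:79, 4:19, 5:94, 6:118, 7:88, 8:47, 9:59, 10:44, 11:102, 12:108.
Giant-step multiplier: 38^(-13) ≡ 38^(156-13) = 38^143 ≡ 50 (mod 157).
Giant steps γ_i = 139·50^i mod 157: γ_0=139, γ_1=42, γ_2=59 (in table at j=9).
x = i·n + j = 2·13 + 9 = 35.
Check: 38^35 ≡ 139 (mod 157).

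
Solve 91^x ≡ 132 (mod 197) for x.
164

Baby-step giant-step with step n = ⌈√197⌉ = 15.
Baby steps 91^j mod 197 (j:value) for j=0..14: 0:1, 1:91, 2:7, 3:46, 4:49, 5:125, 6:146, 7:87, 8:37, 9:18, 10:62, 11:126, 12:40, 13:94, 14:83.
Giant-step multiplier: 91^(-15) ≡ 91^(196-15) = 91^181 ≡ 50 (mod 197).
Giant steps γ_i = 132·50^i mod 197: γ_0=132, γ_1=99, γ_2=25, γ_3=68, γ_4=51, γ_5=186, γ_6=41, γ_7=80, γ_8=60, γ_9=45, γ_10=83 (in table at j=14).
x = i·n + j = 10·15 + 14 = 164.
Check: 91^164 ≡ 132 (mod 197).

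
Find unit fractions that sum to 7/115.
1/17 + 1/489 + 1/955995

Greedy algorithm:
7/115: ceiling(115/7) = 17, use 1/17
4/1955: ceiling(1955/4) = 489, use 1/489
1/955995: ceiling(955995/1) = 955995, use 1/955995
Result: 7/115 = 1/17 + 1/489 + 1/955995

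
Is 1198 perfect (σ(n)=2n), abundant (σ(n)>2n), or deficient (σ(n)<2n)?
deficient

Proper divisors of 1198: sum = 1 + 2 + 599 = 602
Since 602 < 1198, 1198 is deficient.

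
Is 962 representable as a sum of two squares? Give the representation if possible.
1² + 31² (a=1, b=31)

Factorization: 962 = 2 × 13 × 37
By Fermat: n is sum of two squares iff every prime p ≡ 3 (mod 4) appears to even power.
All primes ≡ 3 (mod 4) appear to even power.
Search a = 0, 1, 2, … for 962 - a² a perfect square: first hit at a = 1: 962 - 1 = 961 = 31².
962 = 1² + 31² = 1 + 961 ✓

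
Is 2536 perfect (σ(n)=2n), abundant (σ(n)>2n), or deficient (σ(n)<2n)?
deficient

Proper divisors of 2536: sum = 1 + 2 + 4 + 8 + 317 + 634 + 1268 = 2234
Since 2234 < 2536, 2536 is deficient.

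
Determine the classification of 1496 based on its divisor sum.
abundant

Proper divisors of 1496: sum = 1 + 2 + 4 + 8 + 11 + 17 + 22 + 34 + 44 + 68 + 88 + 136 + 187 + 374 + 748 = 1744
Since 1744 > 1496, 1496 is abundant.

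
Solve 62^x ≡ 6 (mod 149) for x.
4

Baby-step giant-step with step n = ⌈√149⌉ = 13.
Baby steps 62^j mod 149 (j:value) for j=0..12: 0:1, 1:62, 2:119, 3:77, 4:6, 5:74, 6:118, 7:15, 8:36, 9:146, 10:112, 11:90, 12:67.
h = 6 is already in the table at j=4, so x = 4.
Check: 62^4 ≡ 6 (mod 149).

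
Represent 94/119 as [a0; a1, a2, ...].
[0; 1, 3, 1, 3, 6]

Euclidean algorithm steps:
94 = 0 × 119 + 94
119 = 1 × 94 + 25
94 = 3 × 25 + 19
25 = 1 × 19 + 6
19 = 3 × 6 + 1
6 = 6 × 1 + 0
Continued fraction: [0; 1, 3, 1, 3, 6]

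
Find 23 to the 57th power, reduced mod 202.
105

Repeated squaring. Binary of 57 = 111001.
23^1 ≡ 23 (mod 202); 23^2 ≡ 125 (mod 202); 23^4 ≡ 71 (mod 202); 23^8 ≡ 193 (mod 202); 23^16 ≡ 81 (mod 202); 23^32 ≡ 97 (mod 202)
23^57 = 23^1 × 23^8 × 23^16 × 23^32 ≡ 105 (mod 202)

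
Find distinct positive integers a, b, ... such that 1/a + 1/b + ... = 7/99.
1/15 + 1/248 + 1/122760

Greedy algorithm:
7/99: ceiling(99/7) = 15, use 1/15
2/495: ceiling(495/2) = 248, use 1/248
1/122760: ceiling(122760/1) = 122760, use 1/122760
Result: 7/99 = 1/15 + 1/248 + 1/122760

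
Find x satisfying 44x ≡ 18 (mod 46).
x ≡ 14 (mod 23)

gcd(44, 46) = 2, which divides 18, so solutions exist.
Divide through by 2: 22x ≡ 9 (mod 23).
Find 22^(-1) mod 23 by the extended Euclidean algorithm:
23 = 1 × 22 + 1  ⟹  1 = (1)·23 + (-1)·22
So (-1)·22 ≡ 1 (mod 23), i.e. 22^(-1) ≡ -1 ≡ 22 (mod 23).
x ≡ 22 × 9 = 198 ≡ 14 (mod 23).
Check: 44 × 14 = 616 ≡ 18 (mod 46).
x ≡ 14 (mod 23), giving 2 solutions mod 46.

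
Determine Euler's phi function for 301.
252

301 = 7 × 43
φ(n) = n × ∏(1 - 1/p) for each prime p dividing n
φ(301) = 301 × (1 - 1/7) × (1 - 1/43) = 252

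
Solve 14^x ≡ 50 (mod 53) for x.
41

Baby-step giant-step with step n = ⌈√53⌉ = 8.
Baby steps 14^j mod 53 (j:value) for j=0..7: 0:1, 1:14, 2:37, 3:41, 4:44, 5:33, 6:38, 7:2.
Giant-step multiplier: 14^(-8) ≡ 14^(52-8) = 14^44 ≡ 36 (mod 53).
Giant steps γ_i = 50·36^i mod 53: γ_0=50, γ_1=51, γ_2=34, γ_3=5, γ_4=21, γ_5=14 (in table at j=1).
x = i·n + j = 5·8 + 1 = 41.
Check: 14^41 ≡ 50 (mod 53).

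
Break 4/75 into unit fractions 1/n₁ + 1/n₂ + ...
1/19 + 1/1425

Greedy algorithm:
4/75: ceiling(75/4) = 19, use 1/19
1/1425: ceiling(1425/1) = 1425, use 1/1425
Result: 4/75 = 1/19 + 1/1425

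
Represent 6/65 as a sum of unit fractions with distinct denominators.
1/11 + 1/715

Greedy algorithm:
6/65: ceiling(65/6) = 11, use 1/11
1/715: ceiling(715/1) = 715, use 1/715
Result: 6/65 = 1/11 + 1/715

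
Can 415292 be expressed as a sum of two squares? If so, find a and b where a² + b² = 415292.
Not possible

Factorization: 415292 = 2^2 × 47^3
By Fermat: n is sum of two squares iff every prime p ≡ 3 (mod 4) appears to even power.
Prime(s) ≡ 3 (mod 4) with odd exponent: [(47, 3)]
Therefore 415292 cannot be expressed as a² + b².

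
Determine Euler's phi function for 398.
198

398 = 2 × 199
φ(n) = n × ∏(1 - 1/p) for each prime p dividing n
φ(398) = 398 × (1 - 1/2) × (1 - 1/199) = 198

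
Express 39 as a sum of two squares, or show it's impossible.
Not possible

Factorization: 39 = 3 × 13
By Fermat: n is sum of two squares iff every prime p ≡ 3 (mod 4) appears to even power.
Prime(s) ≡ 3 (mod 4) with odd exponent: [(3, 1)]
Therefore 39 cannot be expressed as a² + b².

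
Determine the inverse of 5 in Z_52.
21

gcd(5, 52) = 1, so the inverse exists.
Extended Euclidean algorithm on (52, 5):
52 = 10 × 5 + 2  ⟹  2 = (1)·52 + (-10)·5
5 = 2 × 2 + 1  ⟹  1 = (-2)·52 + (21)·5
So (21)·5 ≡ 1 (mod 52), i.e. 5^(-1) ≡ 21 (mod 52).
Check: 5 × 21 = 105 ≡ 1 (mod 52)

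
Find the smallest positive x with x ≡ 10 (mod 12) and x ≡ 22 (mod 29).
22

Using Chinese Remainder Theorem:
M = 12 × 29 = 348
M1 = 29, M2 = 12
y1 = 29^(-1) mod 12 = 5
y2 = 12^(-1) mod 29 = 17
x = (10×29×5 + 22×12×17) mod 348 = 22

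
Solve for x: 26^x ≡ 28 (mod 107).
3

Baby-step giant-step with step n = ⌈√107⌉ = 11.
Baby steps 26^j mod 107 (j:value) for j=0..10: 0:1, 1:26, 2:34, 3:28, 4:86, 5:96, 6:35, 7:54, 8:13, 9:17, 10:14.
h = 28 is already in the table at j=3, so x = 3.
Check: 26^3 ≡ 28 (mod 107).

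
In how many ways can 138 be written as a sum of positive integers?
12292341831

p(n) counts ways to write n as a sum of positive integers (order ignored).
Euler's pentagonal recurrence: p(k) = p(k-1) + p(k-2) - p(k-5) - p(k-7) + p(k-12) + p(k-15) - ... (offsets j(3j∓1)/2, signs ++--, p(0)=1, p(<0)=0).
DP table for k = 0..137: p(0)=1, p(1)=1, p(2)=2, p(3)=3, p(4)=5, p(5)=7, p(6)=11, p(7)=15, p(8)=22, p(9)=30, p(10)=42, p(11)=56, p(12)=77, p(13)=101, p(14)=135, p(15)=176, p(16)=231, p(17)=297, p(18)=385, p(19)=490, p(20)=627, p(21)=792, p(22)=1002, p(23)=1255, p(24)=1575, p(25)=1958, p(26)=2436, p(27)=3010, p(28)=3718, p(29)=4565, p(30)=5604, p(31)=6842, p(32)=8349, p(33)=10143, p(34)=12310, p(35)=14883, p(36)=17977, p(37)=21637, p(38)=26015, p(39)=31185, p(40)=37338, p(41)=44583, p(42)=53174, p(43)=63261, p(44)=75175, p(45)=89134, p(46)=105558, p(47)=124754, p(48)=147273, p(49)=173525, p(50)=204226, p(51)=239943, p(52)=281589, p(53)=329931, p(54)=386155, p(55)=451276, p(56)=526823, p(57)=614154, p(58)=715220, p(59)=831820, p(60)=966467, p(61)=1121505, p(62)=1300156, p(63)=1505499, p(64)=1741630, p(65)=2012558, p(66)=2323520, p(67)=2679689, p(68)=3087735, p(69)=3554345, p(70)=4087968, p(71)=4697205, p(72)=5392783, p(73)=6185689, p(74)=7089500, p(75)=8118264, p(76)=9289091, p(77)=10619863, p(78)=12132164, p(79)=13848650, p(80)=15796476, p(81)=18004327, p(82)=20506255, p(83)=23338469, p(84)=26543660, p(85)=30167357, p(86)=34262962, p(87)=38887673, p(88)=44108109, p(89)=49995925, p(90)=56634173, p(91)=64112359, p(92)=72533807, p(93)=82010177, p(94)=92669720, p(95)=104651419, p(96)=118114304, p(97)=133230930, p(98)=150198136, p(99)=169229875, p(100)=190569292, p(101)=214481126, p(102)=241265379, p(103)=271248950, p(104)=304801365, p(105)=342325709, p(106)=384276336, p(107)=431149389, p(108)=483502844, p(109)=541946240, p(110)=607163746, p(111)=679903203, p(112)=761002156, p(113)=851376628, p(114)=952050665, p(115)=1064144451, p(116)=1188908248, p(117)=1327710076, p(118)=1482074143, p(119)=1653668665, p(120)=1844349560, p(121)=2056148051, p(122)=2291320912, p(123)=2552338241, p(124)=2841940500, p(125)=3163127352, p(126)=3519222692, p(127)=3913864295, p(128)=4351078600, p(129)=4835271870, p(130)=5371315400, p(131)=5964539504, p(132)=6620830889, p(133)=7346629512, p(134)=8149040695, p(135)=9035836076, p(136)=10015581680, p(137)=11097645016.
Final step: p(138) = p(137) + p(136) - p(133) - p(131) + p(126) + p(123) - p(116) - p(112) + p(103) + p(98) - p(87) - p(81) + p(68) + p(61) - p(46) - p(38) + p(21) + p(12)
= 11097645016 + 10015581680 - 7346629512 - 5964539504 + 3519222692 + 2552338241 - 1188908248 - 761002156 + 271248950 + 150198136 - 38887673 - 18004327 + 3087735 + 1121505 - 105558 - 26015 + 792 + 77
= 12292341831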